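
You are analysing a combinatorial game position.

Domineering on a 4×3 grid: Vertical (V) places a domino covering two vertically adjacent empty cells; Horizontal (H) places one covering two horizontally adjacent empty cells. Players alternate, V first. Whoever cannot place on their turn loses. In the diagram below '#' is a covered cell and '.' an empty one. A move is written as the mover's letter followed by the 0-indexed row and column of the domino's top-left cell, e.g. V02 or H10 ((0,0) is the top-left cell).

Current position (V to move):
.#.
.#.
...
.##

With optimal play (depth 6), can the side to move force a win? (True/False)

V winning at [.#./.#./.../.##]: True

p1 V@[.#./.#./.../.##]: V00[##./##./.../.##]+1* V02[.##/.##/.../.##]+1 V10[.#./##./#../.##]+1 V12[.#./.##/..#/.##]+1 V20[.#./.#./#../###]+1
p2 H@[##./##./.../.##]: H20[##./##./##./.##]-1* H21[##./##./.##/.##]-1
p3 V@[##./##./##./.##]: V02[###/###/##./.##]+1* V12[##./###/###/.##]+1
p4 H@[###/###/##./.##] terminal -1; root [.#./.#./.../.##] d6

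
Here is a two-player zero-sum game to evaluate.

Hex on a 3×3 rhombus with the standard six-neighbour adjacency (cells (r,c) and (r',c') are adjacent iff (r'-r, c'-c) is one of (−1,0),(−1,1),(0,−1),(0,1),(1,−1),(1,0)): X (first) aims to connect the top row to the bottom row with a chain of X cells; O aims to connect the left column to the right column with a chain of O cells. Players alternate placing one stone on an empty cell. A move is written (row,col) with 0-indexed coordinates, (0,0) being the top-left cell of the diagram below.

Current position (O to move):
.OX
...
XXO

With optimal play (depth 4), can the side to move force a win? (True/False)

[.OX/.../XXO] O move#1: (0,0):-1/OOX/.../XXO*, (1,0):-1/.OX/O../XXO, (1,1):-1/.OX/.O./XXO, (1,2):-1/.OX/..O/XXO
[OOX/.../XXO] X move#2: (1,0):+1/OOX/X../XXO*, (1,1):+1/OOX/.X./XXO, (1,2):+1/OOX/..X/XXO
[OOX/X../XXO] O move#3: (1,1):-1/OOX/XO./XXO*, (1,2):-1/OOX/X.O/XXO
[OOX/XO./XXO] X move#4: (1,2):+1/OOX/XOX/XXO*
[OOX/XOX/XXO] end (terminal -1, O#5); searched .OX/.../XXO to 4

O winning at [.OX/.../XXO]: False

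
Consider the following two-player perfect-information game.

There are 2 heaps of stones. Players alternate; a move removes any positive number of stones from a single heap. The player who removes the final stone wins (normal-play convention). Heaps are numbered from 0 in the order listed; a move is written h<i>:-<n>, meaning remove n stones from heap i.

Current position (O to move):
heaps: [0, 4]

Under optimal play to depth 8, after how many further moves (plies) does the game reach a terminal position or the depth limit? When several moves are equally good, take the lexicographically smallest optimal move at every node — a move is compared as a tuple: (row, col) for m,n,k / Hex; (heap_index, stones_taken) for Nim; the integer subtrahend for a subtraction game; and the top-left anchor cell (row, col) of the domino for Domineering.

PV length from [(0,4)]: 1 ply

p1 O@[(0,4)]: h1:-1[(0,3)]-1 h1:-2[(0,2)]-1 h1:-3[(0,1)]-1 h1:-4[(0,0)]+1*
p2 X@[(0,0)] terminal -1; root [(0,4)] d8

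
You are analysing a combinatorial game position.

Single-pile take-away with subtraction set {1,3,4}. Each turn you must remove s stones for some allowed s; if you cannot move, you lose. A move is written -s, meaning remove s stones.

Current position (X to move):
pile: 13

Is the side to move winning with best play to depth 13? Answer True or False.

X winning at [13]: True

ply 1, X at 13 | -1=-1→12; -3=-1→10; -4=+1→9*
ply 2, O at 9 | -1=-1→8*; -3=-1→6; -4=-1→5
ply 3, X at 8 | -1=+1→7*; -3=-1→5; -4=-1→4
ply 4, O at 7 | -1=-1→6*; -3=-1→4; -4=-1→3
ply 5, X at 6 | -1=-1→5; -3=-1→3; -4=+1→2*
ply 6, O at 2 | -1=-1→1*
ply 7, X at 1 | -1=+1→0*
ply 8: 0 is terminal -1 (O); from 13 depth 13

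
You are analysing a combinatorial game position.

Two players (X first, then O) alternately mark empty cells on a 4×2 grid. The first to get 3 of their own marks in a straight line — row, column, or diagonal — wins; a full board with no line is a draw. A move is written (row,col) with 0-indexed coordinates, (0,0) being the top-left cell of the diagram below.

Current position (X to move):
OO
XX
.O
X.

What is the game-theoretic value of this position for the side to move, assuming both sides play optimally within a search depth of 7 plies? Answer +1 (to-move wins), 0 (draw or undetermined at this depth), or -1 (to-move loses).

value(OO/XX/.O/X., X) = +1

[OO/XX/.O/X.] X move#1: (2,0):+1/OO/XX/XO/X.*, (3,1):+0/OO/XX/.O/XX
[OO/XX/XO/X.] end (terminal -1, O#2); searched OO/XX/.O/X. to 7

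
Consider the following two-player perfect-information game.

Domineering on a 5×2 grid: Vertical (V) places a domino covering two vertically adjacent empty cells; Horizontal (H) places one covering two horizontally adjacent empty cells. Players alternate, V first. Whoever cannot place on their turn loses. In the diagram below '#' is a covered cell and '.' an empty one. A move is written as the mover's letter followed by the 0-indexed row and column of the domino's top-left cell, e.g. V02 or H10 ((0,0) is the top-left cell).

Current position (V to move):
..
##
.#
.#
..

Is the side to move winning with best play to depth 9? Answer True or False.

ply 1, V at ../##/.#/.#/.. | V20=-1→../##/##/##/..*; V30=-1→../##/.#/##/#.
ply 2, H at ../##/##/##/.. | H00=+1→##/##/##/##/..*; H40=+1→../##/##/##/##
ply 3: ##/##/##/##/.. is terminal -1 (V); from ../##/.#/.#/.. depth 9

V winning at [../##/.#/.#/..]: False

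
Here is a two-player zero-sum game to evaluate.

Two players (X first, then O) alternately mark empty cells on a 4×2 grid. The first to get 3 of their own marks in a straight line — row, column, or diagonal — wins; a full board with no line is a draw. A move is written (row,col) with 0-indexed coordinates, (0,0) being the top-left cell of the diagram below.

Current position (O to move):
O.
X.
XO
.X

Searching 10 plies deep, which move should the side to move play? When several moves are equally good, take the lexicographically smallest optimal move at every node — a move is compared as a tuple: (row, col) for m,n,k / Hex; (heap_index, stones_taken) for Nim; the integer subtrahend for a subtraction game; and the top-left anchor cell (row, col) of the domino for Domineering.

[O./X./XO/.X] O move#1: (0,1):-1/OO/X./XO/.X, (1,1):-1/O./XO/XO/.X, (3,0):+0/O./X./XO/OX*
[O./X./XO/OX] X move#2: (0,1):+0/OX/X./XO/OX*, (1,1):+0/O./XX/XO/OX
[OX/X./XO/OX] O move#3: (1,1):+0/OX/XO/XO/OX*
[OX/XO/XO/OX] end (terminal +0, X#4); searched O./X./XO/.X to 10

O's best at [O./X./XO/.X]: (3,0)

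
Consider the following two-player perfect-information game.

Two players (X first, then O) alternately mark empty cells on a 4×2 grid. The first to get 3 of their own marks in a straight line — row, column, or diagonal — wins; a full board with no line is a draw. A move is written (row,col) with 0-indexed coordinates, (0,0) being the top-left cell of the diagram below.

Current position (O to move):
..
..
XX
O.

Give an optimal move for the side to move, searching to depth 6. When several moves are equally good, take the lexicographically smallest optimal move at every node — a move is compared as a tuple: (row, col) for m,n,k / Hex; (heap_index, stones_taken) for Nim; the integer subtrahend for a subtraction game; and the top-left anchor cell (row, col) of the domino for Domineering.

O's best at [../../XX/O.]: (0,1)

p1 O@[../../XX/O.]: (0,0)[O./../XX/O.]-1 (0,1)[.O/../XX/O.]+0* (1,0)[../O./XX/O.]-1 (1,1)[../.O/XX/O.]+0 (3,1)[../../XX/OO]+0
p2 X@[.O/../XX/O.]: (0,0)[XO/../XX/O.]+0* (1,0)[.O/X./XX/O.]+0 (1,1)[.O/.X/XX/O.]+0 (3,1)[.O/../XX/OX]+0
p3 O@[XO/../XX/O.]: (1,0)[XO/O./XX/O.]+0* (1,1)[XO/.O/XX/O.]-1 (3,1)[XO/../XX/OO]-1
p4 X@[XO/O./XX/O.]: (1,1)[XO/OX/XX/O.]+0* (3,1)[XO/O./XX/OX]+0
p5 O@[XO/OX/XX/O.]: (3,1)[XO/OX/XX/OO]+0*
p6 X@[XO/OX/XX/OO] terminal +0; root [../../XX/O.] d6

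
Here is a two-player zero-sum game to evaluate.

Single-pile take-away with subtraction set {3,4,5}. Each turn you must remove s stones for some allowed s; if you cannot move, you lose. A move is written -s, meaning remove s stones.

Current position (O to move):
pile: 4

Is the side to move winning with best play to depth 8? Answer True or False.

p1 O@[4]: -3[1]+1* -4[0]+1
p2 X@[1] terminal -1; root [4] d8

O winning at [4]: True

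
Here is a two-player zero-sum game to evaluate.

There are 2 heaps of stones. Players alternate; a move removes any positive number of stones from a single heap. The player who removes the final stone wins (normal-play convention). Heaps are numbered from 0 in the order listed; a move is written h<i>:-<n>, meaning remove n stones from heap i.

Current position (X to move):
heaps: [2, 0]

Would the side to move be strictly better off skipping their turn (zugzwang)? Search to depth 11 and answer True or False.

zugzwang((2,0), X) = False

ply 1, X at (2,0) | h0:-1=-1→(1,0); h0:-2=+1→(0,0)*
ply 2: (0,0) is terminal -1 (O); from (2,0) depth 11
if X skipped the turn, O would face:
~ ply 1, O at (2,0) | h0:-1=-1→(1,0); h0:-2=+1→(0,0)*
~ ply 2: (0,0) is terminal -1 (X); from (2,0) depth 11
compare (X): move=+1 vs pass=-1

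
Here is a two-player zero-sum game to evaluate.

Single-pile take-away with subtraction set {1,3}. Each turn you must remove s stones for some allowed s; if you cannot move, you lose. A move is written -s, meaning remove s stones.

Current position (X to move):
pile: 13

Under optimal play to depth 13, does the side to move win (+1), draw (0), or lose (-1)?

value(13, X) = +1

p1 X@[13]: -1[12]+1* -3[10]+1
p2 O@[12]: -1[11]-1* -3[9]-1
p3 X@[11]: -1[10]+1* -3[8]+1
p4 O@[10]: -1[9]-1* -3[7]-1
p5 X@[9]: -1[8]+1* -3[6]+1
p6 O@[8]: -1[7]-1* -3[5]-1
p7 X@[7]: -1[6]+1* -3[4]+1
p8 O@[6]: -1[5]-1* -3[3]-1
p9 X@[5]: -1[4]+1* -3[2]+1
p10 O@[4]: -1[3]-1* -3[1]-1
p11 X@[3]: -1[2]+1* -3[0]+1
p12 O@[2]: -1[1]-1*
p13 X@[1]: -1[0]+1*
p14 O@[0] terminal -1; root [13] d13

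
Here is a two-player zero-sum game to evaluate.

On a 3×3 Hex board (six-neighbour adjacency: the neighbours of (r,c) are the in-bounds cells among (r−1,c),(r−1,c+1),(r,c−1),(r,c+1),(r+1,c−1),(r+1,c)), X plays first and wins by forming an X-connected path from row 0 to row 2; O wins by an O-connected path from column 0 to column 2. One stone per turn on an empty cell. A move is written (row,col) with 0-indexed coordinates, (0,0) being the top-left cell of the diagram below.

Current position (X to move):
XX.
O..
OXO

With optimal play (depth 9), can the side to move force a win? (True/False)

X winning at [XX./O../OXO]: True

p1 X@[XX./O../OXO]: (0,2)[XXX/O../OXO]+1* (1,1)[XX./OX./OXO]+1 (1,2)[XX./O.X/OXO]+1
p2 O@[XXX/O../OXO]: (1,1)[XXX/OO./OXO]-1* (1,2)[XXX/O.O/OXO]-1
p3 X@[XXX/OO./OXO]: (1,2)[XXX/OOX/OXO]+1*
p4 O@[XXX/OOX/OXO] terminal -1; root [XX./O../OXO] d9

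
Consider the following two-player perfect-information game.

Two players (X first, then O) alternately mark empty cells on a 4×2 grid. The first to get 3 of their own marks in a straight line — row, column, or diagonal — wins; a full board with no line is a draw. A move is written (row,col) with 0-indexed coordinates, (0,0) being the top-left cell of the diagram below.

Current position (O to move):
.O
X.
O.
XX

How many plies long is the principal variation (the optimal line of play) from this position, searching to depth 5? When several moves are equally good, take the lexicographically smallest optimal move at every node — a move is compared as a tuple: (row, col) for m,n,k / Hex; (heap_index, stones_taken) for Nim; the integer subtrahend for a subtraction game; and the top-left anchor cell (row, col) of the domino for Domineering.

PV length from [.O/X./O./XX]: 3 plies

[.O/X./O./XX] O move#1: (0,0):+0/OO/X./O./XX*, (1,1):+0/.O/XO/O./XX, (2,1):+0/.O/X./OO/XX
[OO/X./O./XX] X move#2: (1,1):+0/OO/XX/O./XX*, (2,1):+0/OO/X./OX/XX
[OO/XX/O./XX] O move#3: (2,1):+0/OO/XX/OO/XX*
[OO/XX/OO/XX] end (terminal +0, X#4); searched .O/X./O./XX to 5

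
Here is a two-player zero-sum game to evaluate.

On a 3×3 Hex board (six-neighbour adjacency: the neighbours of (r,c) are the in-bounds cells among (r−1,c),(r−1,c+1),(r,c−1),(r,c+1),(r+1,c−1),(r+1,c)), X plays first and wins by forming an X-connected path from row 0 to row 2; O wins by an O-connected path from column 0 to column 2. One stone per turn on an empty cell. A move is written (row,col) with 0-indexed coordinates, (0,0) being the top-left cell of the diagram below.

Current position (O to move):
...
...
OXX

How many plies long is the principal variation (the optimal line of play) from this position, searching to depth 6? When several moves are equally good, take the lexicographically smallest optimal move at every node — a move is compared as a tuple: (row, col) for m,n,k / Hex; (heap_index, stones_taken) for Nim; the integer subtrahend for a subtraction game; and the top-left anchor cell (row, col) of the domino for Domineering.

PV length from [.../.../OXX]: 5 plies

ply 1, O at .../.../OXX | (0,0)=-1→O../.../OXX; (0,1)=-1→.O./.../OXX; (0,2)=+1→..O/.../OXX*; (1,0)=-1→.../O../OXX; (1,1)=+1→.../.O./OXX; (1,2)=-1→.../..O/OXX
ply 2, X at ..O/.../OXX | (0,0)=-1→X.O/.../OXX*; (0,1)=-1→.XO/.../OXX; (1,0)=-1→..O/X../OXX; (1,1)=-1→..O/.X./OXX; (1,2)=-1→..O/..X/OXX
ply 3, O at X.O/.../OXX | (0,1)=+1→XOO/.../OXX*; (1,0)=+1→X.O/O../OXX; (1,1)=+1→X.O/.O./OXX; (1,2)=-1→X.O/..O/OXX
ply 4, X at XOO/.../OXX | (1,0)=-1→XOO/X../OXX*; (1,1)=-1→XOO/.X./OXX; (1,2)=-1→XOO/..X/OXX
ply 5, O at XOO/X../OXX | (1,1)=+1→XOO/XO./OXX*; (1,2)=-1→XOO/X.O/OXX
ply 6: XOO/XO./OXX is terminal -1 (X); from .../.../OXX depth 6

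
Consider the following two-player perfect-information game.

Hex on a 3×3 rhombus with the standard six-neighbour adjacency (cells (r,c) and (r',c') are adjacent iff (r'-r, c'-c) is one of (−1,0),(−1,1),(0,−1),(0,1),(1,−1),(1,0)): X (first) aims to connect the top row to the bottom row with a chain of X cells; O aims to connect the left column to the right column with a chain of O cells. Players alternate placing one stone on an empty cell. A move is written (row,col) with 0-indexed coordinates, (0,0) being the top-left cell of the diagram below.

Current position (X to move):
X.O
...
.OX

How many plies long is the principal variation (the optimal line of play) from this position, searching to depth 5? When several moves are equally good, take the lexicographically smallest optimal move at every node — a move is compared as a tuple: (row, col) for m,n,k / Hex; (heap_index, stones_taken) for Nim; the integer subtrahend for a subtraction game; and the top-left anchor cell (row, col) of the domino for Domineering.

PV length from [X.O/.../.OX]: 5 plies

[X.O/.../.OX] X move#1: (0,1):-1/XXO/.../.OX, (1,0):-1/X.O/X../.OX, (1,1):+1/X.O/.X./.OX*, (1,2):-1/X.O/..X/.OX, (2,0):-1/X.O/.../XOX
[X.O/.X./.OX] O move#2: (0,1):-1/XOO/.X./.OX*, (1,0):-1/X.O/OX./.OX, (1,2):-1/X.O/.XO/.OX, (2,0):-1/X.O/.X./OOX
[XOO/.X./.OX] X move#3: (1,0):+1/XOO/XX./.OX*, (1,2):-1/XOO/.XX/.OX, (2,0):-1/XOO/.X./XOX
[XOO/XX./.OX] O move#4: (1,2):-1/XOO/XXO/.OX*, (2,0):-1/XOO/XX./OOX
[XOO/XXO/.OX] X move#5: (2,0):+1/XOO/XXO/XOX*
[XOO/XXO/XOX] end (terminal -1, O#6); searched X.O/.../.OX to 5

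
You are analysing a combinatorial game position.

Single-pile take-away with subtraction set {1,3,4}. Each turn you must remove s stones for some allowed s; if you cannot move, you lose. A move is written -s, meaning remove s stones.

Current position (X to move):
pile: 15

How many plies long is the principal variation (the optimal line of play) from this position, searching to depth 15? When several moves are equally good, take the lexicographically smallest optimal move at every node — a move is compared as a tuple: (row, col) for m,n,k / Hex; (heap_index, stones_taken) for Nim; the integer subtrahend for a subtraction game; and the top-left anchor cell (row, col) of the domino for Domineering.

ply 1, X at 15 | -1=+1→14*; -3=-1→12; -4=-1→11
ply 2, O at 14 | -1=-1→13*; -3=-1→11; -4=-1→10
ply 3, X at 13 | -1=-1→12; -3=-1→10; -4=+1→9*
ply 4, O at 9 | -1=-1→8*; -3=-1→6; -4=-1→5
ply 5, X at 8 | -1=+1→7*; -3=-1→5; -4=-1→4
ply 6, O at 7 | -1=-1→6*; -3=-1→4; -4=-1→3
ply 7, X at 6 | -1=-1→5; -3=-1→3; -4=+1→2*
ply 8, O at 2 | -1=-1→1*
ply 9, X at 1 | -1=+1→0*
ply 10: 0 is terminal -1 (O); from 15 depth 15

PV length from [15]: 9 plies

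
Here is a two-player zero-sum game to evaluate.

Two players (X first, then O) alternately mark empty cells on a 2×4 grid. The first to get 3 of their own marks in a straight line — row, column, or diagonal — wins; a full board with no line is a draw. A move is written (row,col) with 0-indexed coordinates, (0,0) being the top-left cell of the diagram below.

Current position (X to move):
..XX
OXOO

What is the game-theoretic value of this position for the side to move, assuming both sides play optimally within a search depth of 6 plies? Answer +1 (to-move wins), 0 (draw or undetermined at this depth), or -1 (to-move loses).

[..XX/OXOO] X move#1: (0,0):+0/X.XX/OXOO, (0,1):+1/.XXX/OXOO*
[.XXX/OXOO] end (terminal -1, O#2); searched ..XX/OXOO to 6

value(..XX/OXOO, X) = +1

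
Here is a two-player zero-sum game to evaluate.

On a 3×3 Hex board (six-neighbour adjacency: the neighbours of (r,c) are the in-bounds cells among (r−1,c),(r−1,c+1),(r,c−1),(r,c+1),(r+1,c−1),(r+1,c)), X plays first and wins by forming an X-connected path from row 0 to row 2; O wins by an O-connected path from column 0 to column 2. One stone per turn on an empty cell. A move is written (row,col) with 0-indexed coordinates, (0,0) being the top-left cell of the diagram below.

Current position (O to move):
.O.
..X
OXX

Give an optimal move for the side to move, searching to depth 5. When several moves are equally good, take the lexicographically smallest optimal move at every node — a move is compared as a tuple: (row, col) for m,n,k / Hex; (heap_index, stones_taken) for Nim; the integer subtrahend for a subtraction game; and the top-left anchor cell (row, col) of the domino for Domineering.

ply 1, O at .O./..X/OXX | (0,0)=-1→OO./..X/OXX; (0,2)=+1→.OO/..X/OXX*; (1,0)=-1→.O./O.X/OXX; (1,1)=-1→.O./.OX/OXX
ply 2, X at .OO/..X/OXX | (0,0)=-1→XOO/..X/OXX*; (1,0)=-1→.OO/X.X/OXX; (1,1)=-1→.OO/.XX/OXX
ply 3, O at XOO/..X/OXX | (1,0)=+1→XOO/O.X/OXX*; (1,1)=+1→XOO/.OX/OXX
ply 4: XOO/O.X/OXX is terminal -1 (X); from .O./..X/OXX depth 5

O's best at [.O./..X/OXX]: (0,2)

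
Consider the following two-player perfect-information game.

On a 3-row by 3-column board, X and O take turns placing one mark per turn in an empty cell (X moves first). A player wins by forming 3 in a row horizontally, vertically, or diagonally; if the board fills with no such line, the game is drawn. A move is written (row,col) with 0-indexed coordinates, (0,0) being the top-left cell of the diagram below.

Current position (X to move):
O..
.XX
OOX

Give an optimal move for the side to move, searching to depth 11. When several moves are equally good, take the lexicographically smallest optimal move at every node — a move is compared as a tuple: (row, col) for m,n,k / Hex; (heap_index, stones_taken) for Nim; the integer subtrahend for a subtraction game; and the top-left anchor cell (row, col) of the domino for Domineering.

X's best at [O../.XX/OOX]: (0,2)

[O../.XX/OOX] X move#1: (0,1):-1/OX./.XX/OOX, (0,2):+1/O.X/.XX/OOX*, (1,0):+1/O../XXX/OOX
[O.X/.XX/OOX] end (terminal -1, O#2); searched O../.XX/OOX to 11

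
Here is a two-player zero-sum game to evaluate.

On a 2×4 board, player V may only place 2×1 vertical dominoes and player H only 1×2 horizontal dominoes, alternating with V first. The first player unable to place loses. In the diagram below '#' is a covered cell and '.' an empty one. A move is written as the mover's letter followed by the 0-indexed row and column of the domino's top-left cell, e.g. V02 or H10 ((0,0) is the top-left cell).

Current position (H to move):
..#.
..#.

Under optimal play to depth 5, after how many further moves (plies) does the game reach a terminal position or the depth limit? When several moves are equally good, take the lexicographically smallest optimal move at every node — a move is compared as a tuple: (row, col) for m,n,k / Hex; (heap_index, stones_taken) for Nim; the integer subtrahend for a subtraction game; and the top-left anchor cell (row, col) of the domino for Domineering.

[..#./..#.] H move#1: H00:+1/###./..#.*, H10:+1/..#./###.
[###./..#.] V move#2: V03:-1/####/..##*
[####/..##] H move#3: H10:+1/####/####*
[####/####] end (terminal -1, V#4); searched ..#./..#. to 5

PV length from [..#./..#.]: 3 plies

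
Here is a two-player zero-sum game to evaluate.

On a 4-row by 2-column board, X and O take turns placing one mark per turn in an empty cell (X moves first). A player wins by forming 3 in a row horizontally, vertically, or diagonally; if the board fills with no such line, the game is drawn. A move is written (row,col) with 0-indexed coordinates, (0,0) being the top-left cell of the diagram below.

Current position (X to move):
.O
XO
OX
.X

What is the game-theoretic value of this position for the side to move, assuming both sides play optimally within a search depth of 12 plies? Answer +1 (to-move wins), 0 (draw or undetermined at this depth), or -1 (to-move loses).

value(.O/XO/OX/.X, X) = 0

ply 1, X at .O/XO/OX/.X | (0,0)=+0→XO/XO/OX/.X*; (3,0)=+0→.O/XO/OX/XX
ply 2, O at XO/XO/OX/.X | (3,0)=+0→XO/XO/OX/OX*
ply 3: XO/XO/OX/OX is terminal +0 (X); from .O/XO/OX/.X depth 12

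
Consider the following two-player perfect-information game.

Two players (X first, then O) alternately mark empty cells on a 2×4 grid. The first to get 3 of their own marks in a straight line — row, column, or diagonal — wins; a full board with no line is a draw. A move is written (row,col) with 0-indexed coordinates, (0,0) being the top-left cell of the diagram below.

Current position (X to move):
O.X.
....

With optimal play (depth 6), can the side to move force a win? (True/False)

ply 1, X at O.X./.... | (0,1)=+0→OXX./....*; (0,3)=+0→O.XX/....; (1,0)=+0→O.X./X...; (1,1)=+0→O.X./.X..; (1,2)=+0→O.X./..X.; (1,3)=+0→O.X./...X
ply 2, O at OXX./.... | (0,3)=+0→OXXO/....*; (1,0)=-1→OXX./O...; (1,1)=-1→OXX./.O..; (1,2)=-1→OXX./..O.; (1,3)=-1→OXX./...O
ply 3, X at OXXO/.... | (1,0)=+0→OXXO/X...*; (1,1)=+0→OXXO/.X..; (1,2)=+0→OXXO/..X.; (1,3)=+0→OXXO/...X
ply 4, O at OXXO/X... | (1,1)=+0→OXXO/XO..*; (1,2)=+0→OXXO/X.O.; (1,3)=+0→OXXO/X..O
ply 5, X at OXXO/XO.. | (1,2)=+0→OXXO/XOX.*; (1,3)=+0→OXXO/XO.X
ply 6, O at OXXO/XOX. | (1,3)=+0→OXXO/XOXO*
ply 7: OXXO/XOXO is terminal +0 (X); from O.X./.... depth 6

X winning at [O.X./....]: False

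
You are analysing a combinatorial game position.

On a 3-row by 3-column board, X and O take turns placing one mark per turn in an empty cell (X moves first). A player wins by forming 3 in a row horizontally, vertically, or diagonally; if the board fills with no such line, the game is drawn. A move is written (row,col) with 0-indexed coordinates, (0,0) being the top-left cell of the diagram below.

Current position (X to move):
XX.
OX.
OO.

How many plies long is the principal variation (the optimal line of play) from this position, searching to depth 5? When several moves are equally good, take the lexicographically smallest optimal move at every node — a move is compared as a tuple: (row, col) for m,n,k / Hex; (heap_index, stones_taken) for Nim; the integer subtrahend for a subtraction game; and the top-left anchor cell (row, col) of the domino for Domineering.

[XX./OX./OO.] X move#1: (0,2):+1/XXX/OX./OO.*, (1,2):-1/XX./OXX/OO., (2,2):+1/XX./OX./OOX
[XXX/OX./OO.] end (terminal -1, O#2); searched XX./OX./OO. to 5

PV length from [XX./OX./OO.]: 1 ply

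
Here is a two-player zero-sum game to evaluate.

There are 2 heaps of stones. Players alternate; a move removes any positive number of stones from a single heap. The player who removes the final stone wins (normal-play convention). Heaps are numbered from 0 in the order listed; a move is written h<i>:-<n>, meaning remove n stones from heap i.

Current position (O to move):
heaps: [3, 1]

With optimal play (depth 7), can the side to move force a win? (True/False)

O winning at [(3,1)]: True

ply 1, O at (3,1) | h0:-1=-1→(2,1); h0:-2=+1→(1,1)*; h0:-3=-1→(0,1); h1:-1=-1→(3,0)
ply 2, X at (1,1) | h0:-1=-1→(0,1)*; h1:-1=-1→(1,0)
ply 3, O at (0,1) | h1:-1=+1→(0,0)*
ply 4: (0,0) is terminal -1 (X); from (3,1) depth 7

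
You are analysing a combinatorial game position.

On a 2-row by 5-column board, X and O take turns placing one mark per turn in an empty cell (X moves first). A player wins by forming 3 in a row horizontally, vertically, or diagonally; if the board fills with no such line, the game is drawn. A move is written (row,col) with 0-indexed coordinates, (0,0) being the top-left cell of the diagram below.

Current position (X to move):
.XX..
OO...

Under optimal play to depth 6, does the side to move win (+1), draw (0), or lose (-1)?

value(.XX../OO..., X) = +1

ply 1, X at .XX../OO... | (0,0)=+1→XXX../OO...*; (0,3)=+1→.XXX./OO...; (0,4)=-1→.XX.X/OO...; (1,2)=+1→.XX../OOX..; (1,3)=-1→.XX../OO.X.; (1,4)=-1→.XX../OO..X
ply 2: XXX../OO... is terminal -1 (O); from .XX../OO... depth 6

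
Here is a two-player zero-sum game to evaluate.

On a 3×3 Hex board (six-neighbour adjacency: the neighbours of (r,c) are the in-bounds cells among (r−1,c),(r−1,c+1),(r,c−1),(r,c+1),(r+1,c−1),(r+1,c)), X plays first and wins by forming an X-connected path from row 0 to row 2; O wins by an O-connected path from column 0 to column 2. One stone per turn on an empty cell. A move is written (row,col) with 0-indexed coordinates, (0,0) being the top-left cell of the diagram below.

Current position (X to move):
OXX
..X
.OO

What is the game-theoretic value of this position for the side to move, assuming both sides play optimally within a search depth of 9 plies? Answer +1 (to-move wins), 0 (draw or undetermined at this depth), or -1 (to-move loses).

[OXX/..X/.OO] X move#1: (1,0):-1/OXX/X.X/.OO, (1,1):-1/OXX/.XX/.OO, (2,0):+1/OXX/..X/XOO*
[OXX/..X/XOO] O move#2: (1,0):-1/OXX/O.X/XOO*, (1,1):-1/OXX/.OX/XOO
[OXX/O.X/XOO] X move#3: (1,1):+1/OXX/OXX/XOO*
[OXX/OXX/XOO] end (terminal -1, O#4); searched OXX/..X/.OO to 9

value(OXX/..X/.OO, X) = +1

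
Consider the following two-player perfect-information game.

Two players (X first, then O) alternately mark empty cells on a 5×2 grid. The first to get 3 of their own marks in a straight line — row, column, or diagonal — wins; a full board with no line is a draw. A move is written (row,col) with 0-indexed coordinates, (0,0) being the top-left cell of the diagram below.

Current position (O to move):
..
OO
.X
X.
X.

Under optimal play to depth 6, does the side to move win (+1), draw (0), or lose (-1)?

value(../OO/.X/X./X., O) = 0

[../OO/.X/X./X.] O move#1: (0,0):-1/O./OO/.X/X./X., (0,1):-1/.O/OO/.X/X./X., (2,0):+0/../OO/OX/X./X.*, (3,1):-1/../OO/.X/XO/X., (4,1):-1/../OO/.X/X./XO
[../OO/OX/X./X.] X move#2: (0,0):+0/X./OO/OX/X./X.*, (0,1):-1/.X/OO/OX/X./X., (3,1):-1/../OO/OX/XX/X., (4,1):-1/../OO/OX/X./XX
[X./OO/OX/X./X.] O move#3: (0,1):+0/XO/OO/OX/X./X.*, (3,1):+0/X./OO/OX/XO/X., (4,1):+0/X./OO/OX/X./XO
[XO/OO/OX/X./X.] X move#4: (3,1):+0/XO/OO/OX/XX/X.*, (4,1):+0/XO/OO/OX/X./XX
[XO/OO/OX/XX/X.] O move#5: (4,1):+0/XO/OO/OX/XX/XO*
[XO/OO/OX/XX/XO] end (terminal +0, X#6); searched ../OO/.X/X./X. to 6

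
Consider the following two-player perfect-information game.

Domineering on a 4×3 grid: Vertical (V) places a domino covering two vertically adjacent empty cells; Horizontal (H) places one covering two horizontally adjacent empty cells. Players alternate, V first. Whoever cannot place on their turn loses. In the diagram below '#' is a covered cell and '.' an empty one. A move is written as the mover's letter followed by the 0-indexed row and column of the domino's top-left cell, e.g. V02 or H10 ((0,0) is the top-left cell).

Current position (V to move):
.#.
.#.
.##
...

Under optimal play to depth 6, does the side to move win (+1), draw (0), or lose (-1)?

ply 1, V at .#./.#./.##/... | V00=+1→##./##./.##/...*; V02=+1→.##/.##/.##/...; V10=+1→.#./##./###/...; V20=+1→.#./.#./###/#..
ply 2, H at ##./##./.##/... | H30=-1→##./##./.##/##.*; H31=-1→##./##./.##/.##
ply 3, V at ##./##./.##/##. | V02=+1→###/###/.##/##.*
ply 4: ###/###/.##/##. is terminal -1 (H); from .#./.#./.##/... depth 6

value(.#./.#./.##/..., V) = +1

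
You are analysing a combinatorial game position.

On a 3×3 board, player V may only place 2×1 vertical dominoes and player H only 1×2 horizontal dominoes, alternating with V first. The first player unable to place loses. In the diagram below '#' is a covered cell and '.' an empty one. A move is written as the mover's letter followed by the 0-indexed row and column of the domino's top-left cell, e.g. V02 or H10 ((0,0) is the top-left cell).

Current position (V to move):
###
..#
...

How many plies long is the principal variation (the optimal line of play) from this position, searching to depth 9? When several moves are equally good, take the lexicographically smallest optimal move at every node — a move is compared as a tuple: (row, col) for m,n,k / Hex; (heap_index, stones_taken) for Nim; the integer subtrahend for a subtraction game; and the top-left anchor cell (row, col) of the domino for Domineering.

[###/..#/...] V move#1: V10:-1/###/#.#/#.., V11:+1/###/.##/.#.*
[###/.##/.#.] end (terminal -1, H#2); searched ###/..#/... to 9

PV length from [###/..#/...]: 1 ply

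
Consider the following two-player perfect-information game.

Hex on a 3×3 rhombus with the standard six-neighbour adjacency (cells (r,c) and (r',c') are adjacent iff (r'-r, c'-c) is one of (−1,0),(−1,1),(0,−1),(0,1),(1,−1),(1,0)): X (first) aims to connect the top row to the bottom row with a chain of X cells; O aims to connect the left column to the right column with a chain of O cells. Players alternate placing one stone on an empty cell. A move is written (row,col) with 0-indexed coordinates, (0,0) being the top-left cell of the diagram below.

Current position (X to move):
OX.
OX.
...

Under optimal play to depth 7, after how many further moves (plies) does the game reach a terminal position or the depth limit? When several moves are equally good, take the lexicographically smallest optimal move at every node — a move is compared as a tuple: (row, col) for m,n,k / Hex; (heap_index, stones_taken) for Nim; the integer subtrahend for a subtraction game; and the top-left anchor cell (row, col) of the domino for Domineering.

[OX./OX./...] X move#1: (0,2):+1/OXX/OX./...*, (1,2):+1/OX./OXX/..., (2,0):+1/OX./OX./X.., (2,1):+1/OX./OX./.X., (2,2):+1/OX./OX./..X
[OXX/OX./...] O move#2: (1,2):-1/OXX/OXO/...*, (2,0):-1/OXX/OX./O.., (2,1):-1/OXX/OX./.O., (2,2):-1/OXX/OX./..O
[OXX/OXO/...] X move#3: (2,0):+1/OXX/OXO/X..*, (2,1):+1/OXX/OXO/.X., (2,2):+1/OXX/OXO/..X
[OXX/OXO/X..] end (terminal -1, O#4); searched OX./OX./... to 7

PV length from [OX./OX./...]: 3 plies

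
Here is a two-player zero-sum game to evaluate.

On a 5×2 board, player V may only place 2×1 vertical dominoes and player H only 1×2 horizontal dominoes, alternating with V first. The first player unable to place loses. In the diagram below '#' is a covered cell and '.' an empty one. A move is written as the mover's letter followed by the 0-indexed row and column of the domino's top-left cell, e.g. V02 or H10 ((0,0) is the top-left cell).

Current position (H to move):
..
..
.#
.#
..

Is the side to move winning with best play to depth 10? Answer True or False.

H winning at [../../.#/.#/..]: True

p1 H@[../../.#/.#/..]: H00[##/../.#/.#/..]+1* H10[../##/.#/.#/..]+1 H40[../../.#/.#/##]-1
p2 V@[##/../.#/.#/..]: V10[##/#./##/.#/..]-1* V20[##/../##/##/..]-1 V30[##/../.#/##/#.]-1
p3 H@[##/#./##/.#/..]: H40[##/#./##/.#/##]+1*
p4 V@[##/#./##/.#/##] terminal -1; root [../../.#/.#/..] d10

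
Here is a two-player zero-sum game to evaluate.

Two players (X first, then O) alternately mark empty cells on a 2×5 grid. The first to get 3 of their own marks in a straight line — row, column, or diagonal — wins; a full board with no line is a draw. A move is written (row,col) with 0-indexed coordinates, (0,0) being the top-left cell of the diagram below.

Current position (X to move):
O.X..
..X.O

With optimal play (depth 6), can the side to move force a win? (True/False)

X winning at [O.X../..X.O]: True

ply 1, X at O.X../..X.O | (0,1)=+1→OXX../..X.O*; (0,3)=+1→O.XX./..X.O; (0,4)=+1→O.X.X/..X.O; (1,0)=+1→O.X../X.X.O; (1,1)=+1→O.X../.XX.O; (1,3)=+1→O.X../..XXO
ply 2, O at OXX../..X.O | (0,3)=-1→OXXO./..X.O*; (0,4)=-1→OXX.O/..X.O; (1,0)=-1→OXX../O.X.O; (1,1)=-1→OXX../.OX.O; (1,3)=-1→OXX../..XOO
ply 3, X at OXXO./..X.O | (0,4)=+0→OXXOX/..X.O; (1,0)=+0→OXXO./X.X.O; (1,1)=+1→OXXO./.XX.O*; (1,3)=+0→OXXO./..XXO
ply 4, O at OXXO./.XX.O | (0,4)=-1→OXXOO/.XX.O*; (1,0)=-1→OXXO./OXX.O; (1,3)=-1→OXXO./.XXOO
ply 5, X at OXXOO/.XX.O | (1,0)=+1→OXXOO/XXX.O*; (1,3)=+1→OXXOO/.XXXO
ply 6: OXXOO/XXX.O is terminal -1 (O); from O.X../..X.O depth 6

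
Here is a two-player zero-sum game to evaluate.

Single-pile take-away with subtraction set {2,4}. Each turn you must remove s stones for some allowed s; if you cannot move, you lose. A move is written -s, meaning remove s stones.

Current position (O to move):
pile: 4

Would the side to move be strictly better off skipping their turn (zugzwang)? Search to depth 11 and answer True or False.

ply 1, O at 4 | -2=-1→2; -4=+1→0*
ply 2: 0 is terminal -1 (X); from 4 depth 11
if O skipped the turn, X would face:
~ ply 1, X at 4 | -2=-1→2; -4=+1→0*
~ ply 2: 0 is terminal -1 (O); from 4 depth 11
compare (O): move=+1 vs pass=-1

zugzwang(4, O) = False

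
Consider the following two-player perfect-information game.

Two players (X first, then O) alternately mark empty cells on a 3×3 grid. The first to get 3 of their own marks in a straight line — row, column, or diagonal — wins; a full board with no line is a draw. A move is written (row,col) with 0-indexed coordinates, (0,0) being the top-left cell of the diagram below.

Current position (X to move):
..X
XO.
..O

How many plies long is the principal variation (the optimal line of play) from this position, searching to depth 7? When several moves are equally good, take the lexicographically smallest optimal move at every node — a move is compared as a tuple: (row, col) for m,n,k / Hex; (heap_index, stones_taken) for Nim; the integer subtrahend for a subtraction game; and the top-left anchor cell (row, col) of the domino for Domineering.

ply 1, X at ..X/XO./..O | (0,0)=+1→X.X/XO./..O*; (0,1)=-1→.XX/XO./..O; (1,2)=-1→..X/XOX/..O; (2,0)=-1→..X/XO./X.O; (2,1)=-1→..X/XO./.XO
ply 2, O at X.X/XO./..O | (0,1)=-1→XOX/XO./..O*; (1,2)=-1→X.X/XOO/..O; (2,0)=-1→X.X/XO./O.O; (2,1)=-1→X.X/XO./.OO
ply 3, X at XOX/XO./..O | (1,2)=-1→XOX/XOX/..O; (2,0)=+1→XOX/XO./X.O*; (2,1)=+0→XOX/XO./.XO
ply 4: XOX/XO./X.O is terminal -1 (O); from ..X/XO./..O depth 7

PV length from [..X/XO./..O]: 3 plies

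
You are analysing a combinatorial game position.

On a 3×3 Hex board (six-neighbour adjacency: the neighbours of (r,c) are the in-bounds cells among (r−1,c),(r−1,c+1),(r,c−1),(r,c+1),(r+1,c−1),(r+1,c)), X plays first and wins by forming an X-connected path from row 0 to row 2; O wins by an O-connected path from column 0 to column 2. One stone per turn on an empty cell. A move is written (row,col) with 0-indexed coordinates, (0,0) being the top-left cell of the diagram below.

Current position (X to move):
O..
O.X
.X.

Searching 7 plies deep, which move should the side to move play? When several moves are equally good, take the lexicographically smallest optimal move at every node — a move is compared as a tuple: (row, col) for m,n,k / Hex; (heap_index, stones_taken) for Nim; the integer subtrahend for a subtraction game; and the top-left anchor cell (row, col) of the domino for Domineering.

X's best at [O../O.X/.X.]: (0,1)

[O../O.X/.X.] X move#1: (0,1):+1/OX./O.X/.X.*, (0,2):+1/O.X/O.X/.X., (1,1):+1/O../OXX/.X., (2,0):-1/O../O.X/XX., (2,2):-1/O../O.X/.XX
[OX./O.X/.X.] O move#2: (0,2):-1/OXO/O.X/.X.*, (1,1):-1/OX./OOX/.X., (2,0):-1/OX./O.X/OX., (2,2):-1/OX./O.X/.XO
[OXO/O.X/.X.] X move#3: (1,1):+1/OXO/OXX/.X.*, (2,0):-1/OXO/O.X/XX., (2,2):-1/OXO/O.X/.XX
[OXO/OXX/.X.] end (terminal -1, O#4); searched O../O.X/.X. to 7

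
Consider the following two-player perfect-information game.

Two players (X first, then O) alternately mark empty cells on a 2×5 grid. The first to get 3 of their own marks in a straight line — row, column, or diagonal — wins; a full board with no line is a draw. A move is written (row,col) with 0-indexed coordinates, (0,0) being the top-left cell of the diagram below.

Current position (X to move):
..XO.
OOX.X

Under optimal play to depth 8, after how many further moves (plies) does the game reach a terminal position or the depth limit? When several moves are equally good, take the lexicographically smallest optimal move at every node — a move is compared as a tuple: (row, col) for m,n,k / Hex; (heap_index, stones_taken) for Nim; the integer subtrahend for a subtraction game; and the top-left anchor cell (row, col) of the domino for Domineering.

p1 X@[..XO./OOX.X]: (0,0)[X.XO./OOX.X]+1* (0,1)[.XXO./OOX.X]+1 (0,4)[..XOX/OOX.X]+0 (1,3)[..XO./OOXXX]+1
p2 O@[X.XO./OOX.X]: (0,1)[XOXO./OOX.X]-1* (0,4)[X.XOO/OOX.X]-1 (1,3)[X.XO./OOXOX]-1
p3 X@[XOXO./OOX.X]: (0,4)[XOXOX/OOX.X]+0 (1,3)[XOXO./OOXXX]+1*
p4 O@[XOXO./OOXXX] terminal -1; root [..XO./OOX.X] d8

PV length from [..XO./OOX.X]: 3 plies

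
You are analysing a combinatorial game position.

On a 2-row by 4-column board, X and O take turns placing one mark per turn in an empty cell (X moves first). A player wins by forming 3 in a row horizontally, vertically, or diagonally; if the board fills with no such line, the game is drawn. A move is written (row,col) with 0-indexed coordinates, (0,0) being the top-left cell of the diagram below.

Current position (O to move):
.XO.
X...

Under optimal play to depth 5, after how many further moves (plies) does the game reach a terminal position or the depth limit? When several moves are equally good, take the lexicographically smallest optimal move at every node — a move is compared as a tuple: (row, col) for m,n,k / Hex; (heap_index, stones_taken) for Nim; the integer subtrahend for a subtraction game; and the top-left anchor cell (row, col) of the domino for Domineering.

p1 O@[.XO./X...]: (0,0)[OXO./X...]+0* (0,3)[.XOO/X...]+0 (1,1)[.XO./XO..]+0 (1,2)[.XO./X.O.]+0 (1,3)[.XO./X..O]+0
p2 X@[OXO./X...]: (0,3)[OXOX/X...]+0* (1,1)[OXO./XX..]+0 (1,2)[OXO./X.X.]+0 (1,3)[OXO./X..X]+0
p3 O@[OXOX/X...]: (1,1)[OXOX/XO..]+0* (1,2)[OXOX/X.O.]+0 (1,3)[OXOX/X..O]+0
p4 X@[OXOX/XO..]: (1,2)[OXOX/XOX.]+0* (1,3)[OXOX/XO.X]+0
p5 O@[OXOX/XOX.]: (1,3)[OXOX/XOXO]+0*
p6 X@[OXOX/XOXO] terminal +0; root [.XO./X...] d5

PV length from [.XO./X...]: 5 plies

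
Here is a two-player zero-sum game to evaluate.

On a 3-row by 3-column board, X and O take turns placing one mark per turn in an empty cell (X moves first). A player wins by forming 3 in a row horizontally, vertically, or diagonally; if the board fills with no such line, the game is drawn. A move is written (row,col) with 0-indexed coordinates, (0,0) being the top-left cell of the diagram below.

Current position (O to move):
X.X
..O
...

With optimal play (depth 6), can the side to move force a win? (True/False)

O winning at [X.X/..O/...]: False

[X.X/..O/...] O move#1: (0,1):-1/XOX/..O/...*, (1,0):-1/X.X/O.O/..., (1,1):-1/X.X/.OO/..., (2,0):-1/X.X/..O/O.., (2,1):-1/X.X/..O/.O., (2,2):-1/X.X/..O/..O
[XOX/..O/...] X move#2: (1,0):+0/XOX/X.O/..., (1,1):+1/XOX/.XO/...*, (2,0):+1/XOX/..O/X.., (2,1):+0/XOX/..O/.X., (2,2):-1/XOX/..O/..X
[XOX/.XO/...] O move#3: (1,0):-1/XOX/OXO/...*, (2,0):-1/XOX/.XO/O.., (2,1):-1/XOX/.XO/.O., (2,2):-1/XOX/.XO/..O
[XOX/OXO/...] X move#4: (2,0):+1/XOX/OXO/X..*, (2,1):+1/XOX/OXO/.X., (2,2):+1/XOX/OXO/..X
[XOX/OXO/X..] end (terminal -1, O#5); searched X.X/..O/... to 6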